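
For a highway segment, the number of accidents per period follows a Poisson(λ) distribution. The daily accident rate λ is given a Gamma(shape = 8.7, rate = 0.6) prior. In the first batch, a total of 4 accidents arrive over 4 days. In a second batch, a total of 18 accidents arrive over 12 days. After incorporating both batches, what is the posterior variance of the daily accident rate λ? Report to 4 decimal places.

With a Gamma(shape α, rate β) prior, the Poisson likelihood is conjugate: the posterior is Gamma(α + ΣXᵢ, β + n).
After batch 1: Gamma(α+S, β+n) = Gamma(8.7+4, 0.6+4) = Gamma(12.7, 4.6).
After batch 2: Gamma(α+S, β+n) = Gamma(12.7+18, 4.6+12) = Gamma(30.7, 16.6).
Var = α/β² = 30.7/16.6² = 0.1114.

0.1114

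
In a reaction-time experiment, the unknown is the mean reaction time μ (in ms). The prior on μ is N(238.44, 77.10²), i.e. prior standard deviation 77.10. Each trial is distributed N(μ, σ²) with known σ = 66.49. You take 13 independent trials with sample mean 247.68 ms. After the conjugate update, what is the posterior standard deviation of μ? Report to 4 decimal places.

For Normal data with known variance σ², a Normal(μ₀, σ₀²) prior on μ is conjugate. Posterior precision = 1/σ₀² + n/σ²; posterior mean is the precision-weighted average of μ₀ and x̄.
σ₀² = 77.10² = 5944.41, σ² = 66.49² = 4420.9201; σ² + n·σ₀² = 4420.9201 + 13·5944.41 = 81698.2501.
Posterior precision = 1/σ₀² + n/σ² = 1/5944.41 + 13/4420.9201 = (σ² + n·σ₀²)/(σ₀²σ²) = 81698.2501/(5944.41·4420.9201); posterior variance σₙ² = σ₀²σ²/(σ² + n·σ₀²) = 5944.41·4420.9201/81698.2501 = 321.668599.
Posterior SD = √σₙ² = √(5944.41·4420.9201/81698.2501) = 17.9351.

17.9351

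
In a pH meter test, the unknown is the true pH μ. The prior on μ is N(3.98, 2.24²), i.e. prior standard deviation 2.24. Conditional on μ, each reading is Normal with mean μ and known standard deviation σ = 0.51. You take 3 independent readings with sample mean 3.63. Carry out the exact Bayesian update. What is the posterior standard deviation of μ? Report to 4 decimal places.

For Normal data with known variance σ², a Normal(μ₀, σ₀²) prior on μ is conjugate. Posterior precision = 1/σ₀² + n/σ²; posterior mean is the precision-weighted average of μ₀ and x̄.
σ₀² = 2.24² = 5.0176, σ² = 0.51² = 0.2601; σ² + n·σ₀² = 0.2601 + 3·5.0176 = 15.3129.
Posterior precision = 1/σ₀² + n/σ² = 1/5.0176 + 3/0.2601 = (σ² + n·σ₀²)/(σ₀²σ²) = 15.3129/(5.0176·0.2601); posterior variance σₙ² = σ₀²σ²/(σ² + n·σ₀²) = 5.0176·0.2601/15.3129 = 0.085227.
Posterior SD = √σₙ² = √(5.0176·0.2601/15.3129) = 0.2919.

0.2919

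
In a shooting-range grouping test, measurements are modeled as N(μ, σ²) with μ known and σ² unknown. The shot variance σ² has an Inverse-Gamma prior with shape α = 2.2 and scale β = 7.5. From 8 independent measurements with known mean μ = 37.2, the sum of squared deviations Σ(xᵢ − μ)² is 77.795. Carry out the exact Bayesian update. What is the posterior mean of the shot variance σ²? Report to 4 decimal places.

8.9226

With known mean μ and an Inverse-Gamma(α, β) prior on σ², the Normal likelihood is conjugate: posterior is Inv-Gamma(α + n/2, β + Σ(xᵢ−μ)²/2).
Posterior: Inv-Gamma(2.2 + 8/2, 7.5 + 77.795/2) = Inv-Gamma(6.20, 46.3975).
E[σ²|data] = β/(α−1) = 46.3975/5.20 = 8.9226.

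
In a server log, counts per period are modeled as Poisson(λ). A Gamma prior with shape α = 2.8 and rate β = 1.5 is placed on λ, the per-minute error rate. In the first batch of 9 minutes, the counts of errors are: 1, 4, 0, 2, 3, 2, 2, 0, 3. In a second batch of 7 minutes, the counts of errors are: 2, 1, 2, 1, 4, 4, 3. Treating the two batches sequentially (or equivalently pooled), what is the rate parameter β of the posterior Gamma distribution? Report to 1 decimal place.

17.5

With a Gamma(shape α, rate β) prior, the Poisson likelihood is conjugate: the posterior is Gamma(α + ΣXᵢ, β + n).
Batch 1: sum of counts S = 17 over n = 9 minutes.
After batch 1: Gamma(α+S, β+n) = Gamma(2.8+17, 1.5+9) = Gamma(19.8, 10.5).
Batch 2: sum of counts S = 17 over n = 7 minutes.
After batch 2: Gamma(α+S, β+n) = Gamma(19.8+17, 10.5+7) = Gamma(36.8, 17.5).
Posterior β = 17.5.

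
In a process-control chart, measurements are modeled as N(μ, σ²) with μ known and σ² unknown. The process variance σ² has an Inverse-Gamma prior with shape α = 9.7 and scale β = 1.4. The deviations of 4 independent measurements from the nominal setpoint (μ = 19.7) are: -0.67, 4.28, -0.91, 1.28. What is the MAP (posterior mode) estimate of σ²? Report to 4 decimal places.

0.9462

With known mean μ and an Inverse-Gamma(α, β) prior on σ², the Normal likelihood is conjugate: posterior is Inv-Gamma(α + n/2, β + Σ(xᵢ−μ)²/2).
Σ(xᵢ−μ)² = (-0.67)² + (4.28)² + (-0.91)² + (1.28)² = 21.2338.
Posterior: Inv-Gamma(9.7 + 4/2, 1.4 + 21.2338/2) = Inv-Gamma(11.70, 12.01690).
Mode = β/(α+1) = 12.01690/12.70 = 0.9462.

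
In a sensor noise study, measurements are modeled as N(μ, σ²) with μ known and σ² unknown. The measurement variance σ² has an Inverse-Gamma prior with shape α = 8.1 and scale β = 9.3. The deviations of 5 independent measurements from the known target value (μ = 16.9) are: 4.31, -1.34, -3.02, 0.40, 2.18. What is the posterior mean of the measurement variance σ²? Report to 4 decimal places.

2.7607

With known mean μ and an Inverse-Gamma(α, β) prior on σ², the Normal likelihood is conjugate: posterior is Inv-Gamma(α + n/2, β + Σ(xᵢ−μ)²/2).
Σ(xᵢ−μ)² = (4.31)² + (-1.34)² + (-3.02)² + (0.40)² + (2.18)² = 34.4045.
Posterior: Inv-Gamma(8.1 + 5/2, 9.3 + 34.4045/2) = Inv-Gamma(10.60, 26.50225).
E[σ²|data] = β/(α−1) = 26.50225/9.60 = 2.7607.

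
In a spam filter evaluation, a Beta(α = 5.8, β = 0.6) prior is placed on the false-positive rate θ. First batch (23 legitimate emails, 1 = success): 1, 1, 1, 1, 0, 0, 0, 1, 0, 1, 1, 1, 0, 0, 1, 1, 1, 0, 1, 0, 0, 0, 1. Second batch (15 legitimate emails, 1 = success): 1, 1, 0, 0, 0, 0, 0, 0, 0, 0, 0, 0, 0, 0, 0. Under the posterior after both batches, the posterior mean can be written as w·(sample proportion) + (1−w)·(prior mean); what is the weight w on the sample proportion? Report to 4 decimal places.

The Beta prior is conjugate to a Binomial/Bernoulli likelihood; the update adds successes to α and failures to β.
Total number of legitimate emails: n = 23 + 15 = 38.
Posterior mean = (α₀+k)/(α₀+β₀+n) = [n/(α₀+β₀+n)]·(k/n) + [(α₀+β₀)/(α₀+β₀+n)]·α₀/(α₀+β₀), so only n and the prior enter the weight.
The weight on the data is w = n/(α₀+β₀+n) = 38/(5.8+0.6+38) = 38/44.4 = 0.8559.

0.8559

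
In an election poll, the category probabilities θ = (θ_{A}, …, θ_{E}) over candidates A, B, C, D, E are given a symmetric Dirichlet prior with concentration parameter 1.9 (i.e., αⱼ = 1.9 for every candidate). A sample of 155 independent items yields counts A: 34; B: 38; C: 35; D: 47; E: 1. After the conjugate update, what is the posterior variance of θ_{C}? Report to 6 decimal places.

The Dirichlet prior is conjugate to the Multinomial likelihood: each posterior αⱼ = prior αⱼ + observed count nⱼ.
Posterior concentration: (35.9, 39.9, 36.9, 48.9, 2.9), total = 164.5.
Var[θ_j] = α_j(Σα−α_j)/((Σα)²(Σα+1)) = 36.9·127.6/(164.5²·165.5) = 0.001051.

0.001051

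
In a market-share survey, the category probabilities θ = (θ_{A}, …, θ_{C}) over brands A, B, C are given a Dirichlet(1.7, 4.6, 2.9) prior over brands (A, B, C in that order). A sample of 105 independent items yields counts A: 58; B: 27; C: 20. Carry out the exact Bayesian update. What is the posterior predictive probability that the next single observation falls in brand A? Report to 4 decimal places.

The Dirichlet prior is conjugate to the Multinomial likelihood: each posterior αⱼ = prior αⱼ + observed count nⱼ.
Posterior concentration: (59.7, 31.6, 22.9), total = 114.2.
P(next = A | data) = α_{A}/Σα = 0.5228.

0.5228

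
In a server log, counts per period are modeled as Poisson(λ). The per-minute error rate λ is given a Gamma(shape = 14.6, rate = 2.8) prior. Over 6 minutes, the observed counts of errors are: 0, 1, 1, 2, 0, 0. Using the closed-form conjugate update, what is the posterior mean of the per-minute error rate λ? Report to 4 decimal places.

With a Gamma(shape α, rate β) prior, the Poisson likelihood is conjugate: the posterior is Gamma(α + ΣXᵢ, β + n).
Sum of counts S = 4 over n = 6 minutes.
Posterior: Gamma(α+S, β+n) = Gamma(14.6+4, 2.8+6) = Gamma(18.6, 8.8).
Posterior mean = α/β = 18.6/8.8 = 2.1136.

2.1136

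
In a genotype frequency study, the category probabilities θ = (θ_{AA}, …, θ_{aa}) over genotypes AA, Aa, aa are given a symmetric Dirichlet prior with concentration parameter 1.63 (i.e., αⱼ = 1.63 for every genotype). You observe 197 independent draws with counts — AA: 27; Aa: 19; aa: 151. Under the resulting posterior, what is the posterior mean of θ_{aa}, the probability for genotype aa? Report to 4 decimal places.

The Dirichlet prior is conjugate to the Multinomial likelihood: each posterior αⱼ = prior αⱼ + observed count nⱼ.
Posterior concentration: (28.63, 20.63, 152.63), total = 201.89.
E[θ_{aa}|data] = α_{aa}/Σα = 152.63/201.89 = 0.7560.

0.7560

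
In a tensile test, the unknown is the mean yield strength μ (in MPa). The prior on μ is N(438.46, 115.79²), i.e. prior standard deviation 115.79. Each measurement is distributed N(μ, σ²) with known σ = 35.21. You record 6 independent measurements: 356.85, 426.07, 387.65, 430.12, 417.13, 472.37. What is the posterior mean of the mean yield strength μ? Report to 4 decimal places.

415.3872

For Normal data with known variance σ², a Normal(μ₀, σ₀²) prior on μ is conjugate. Posterior precision = 1/σ₀² + n/σ²; posterior mean is the precision-weighted average of μ₀ and x̄.
Σxᵢ = 356.85 + 426.07 + 387.65 + 430.12 + 417.13 + 472.37 = 2490.19, so n·x̄ = 2490.19.
σ₀² = 115.79² = 13407.3241, σ² = 35.21² = 1239.7441; σ² + n·σ₀² = 1239.7441 + 6·13407.3241 = 81683.6887.
Posterior mean = (μ₀/σ₀² + n·x̄/σ²)/(1/σ₀² + n/σ²) = (σ²·μ₀ + σ₀²·n·x̄)/(σ² + n·σ₀²) = (1239.7441·438.46 + 13407.3241·2490.19)/81683.6887 = 33930362.598665/81683.6887 = 415.3872.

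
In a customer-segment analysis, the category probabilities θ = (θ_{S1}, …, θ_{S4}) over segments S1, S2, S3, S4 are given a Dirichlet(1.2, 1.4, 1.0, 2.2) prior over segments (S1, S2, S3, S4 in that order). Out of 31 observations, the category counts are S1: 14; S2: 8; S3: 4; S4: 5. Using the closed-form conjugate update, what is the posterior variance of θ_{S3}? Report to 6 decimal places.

0.003106

The Dirichlet prior is conjugate to the Multinomial likelihood: each posterior αⱼ = prior αⱼ + observed count nⱼ.
Posterior concentration: (15.2, 9.4, 5.0, 7.2), total = 36.8.
Var[θ_j] = α_j(Σα−α_j)/((Σα)²(Σα+1)) = 5.0·31.8/(36.8²·37.8) = 0.003106.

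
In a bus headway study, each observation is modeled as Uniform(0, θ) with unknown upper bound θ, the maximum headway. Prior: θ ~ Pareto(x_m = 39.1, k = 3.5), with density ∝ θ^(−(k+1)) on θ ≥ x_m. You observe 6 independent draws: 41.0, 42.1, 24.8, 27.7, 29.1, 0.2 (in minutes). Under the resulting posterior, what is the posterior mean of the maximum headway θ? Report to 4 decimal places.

47.0529

A Pareto(scale x_m, shape k) prior on the upper bound θ of Uniform(0, θ) is conjugate: posterior is Pareto(max(x_m, max xᵢ), k + n).
Sample maximum = 42.1; prior scale x_m = 39.1 → posterior scale = max = 42.1.
Posterior shape = 3.5 + 6 = 9.5.
E[θ|data] = k·x_m/(k−1) = 9.5·42.1/8.5 = 47.0529.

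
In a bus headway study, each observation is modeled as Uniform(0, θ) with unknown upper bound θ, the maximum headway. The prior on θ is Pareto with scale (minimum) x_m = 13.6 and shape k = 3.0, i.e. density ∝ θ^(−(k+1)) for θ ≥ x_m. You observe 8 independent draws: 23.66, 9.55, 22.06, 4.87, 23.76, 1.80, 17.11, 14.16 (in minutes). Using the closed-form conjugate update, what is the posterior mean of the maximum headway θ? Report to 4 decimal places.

A Pareto(scale x_m, shape k) prior on the upper bound θ of Uniform(0, θ) is conjugate: posterior is Pareto(max(x_m, max xᵢ), k + n).
Sample maximum = 23.76; prior scale x_m = 13.6 → posterior scale = max = 23.76.
Posterior shape = 3.0 + 8 = 11.0.
E[θ|data] = k·x_m/(k−1) = 11.0·23.76/10.0 = 26.1360.

26.1360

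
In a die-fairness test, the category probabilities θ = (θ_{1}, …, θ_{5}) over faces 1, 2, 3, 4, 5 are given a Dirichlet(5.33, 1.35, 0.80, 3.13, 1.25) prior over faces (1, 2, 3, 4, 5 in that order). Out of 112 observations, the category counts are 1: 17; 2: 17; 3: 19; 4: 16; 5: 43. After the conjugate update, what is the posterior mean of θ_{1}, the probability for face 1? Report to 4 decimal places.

The Dirichlet prior is conjugate to the Multinomial likelihood: each posterior αⱼ = prior αⱼ + observed count nⱼ.
Posterior concentration: (22.33, 18.35, 19.80, 19.13, 44.25), total = 123.86.
E[θ_{1}|data] = α_{1}/Σα = 22.33/123.86 = 0.1803.

0.1803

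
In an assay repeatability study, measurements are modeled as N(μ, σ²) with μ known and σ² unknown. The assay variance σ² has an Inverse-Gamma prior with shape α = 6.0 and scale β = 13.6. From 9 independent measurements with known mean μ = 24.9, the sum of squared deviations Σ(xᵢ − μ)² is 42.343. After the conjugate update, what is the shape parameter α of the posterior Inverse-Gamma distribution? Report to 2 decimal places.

10.50

With known mean μ and an Inverse-Gamma(α, β) prior on σ², the Normal likelihood is conjugate: posterior is Inv-Gamma(α + n/2, β + Σ(xᵢ−μ)²/2).
Posterior: Inv-Gamma(6.0 + 9/2, 13.6 + 42.343/2) = Inv-Gamma(10.50, 34.7715).
Posterior α = 10.50.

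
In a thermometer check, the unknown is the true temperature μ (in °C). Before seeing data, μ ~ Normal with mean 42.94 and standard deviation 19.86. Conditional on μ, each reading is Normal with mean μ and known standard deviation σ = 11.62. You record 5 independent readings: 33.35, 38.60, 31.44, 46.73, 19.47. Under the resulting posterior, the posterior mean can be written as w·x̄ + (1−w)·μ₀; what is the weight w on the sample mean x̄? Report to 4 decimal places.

For Normal data with known variance σ², a Normal(μ₀, σ₀²) prior on μ is conjugate. Posterior precision = 1/σ₀² + n/σ²; posterior mean is the precision-weighted average of μ₀ and x̄.
σ₀² = 19.86² = 394.4196, σ² = 11.62² = 135.0244. Prior precision 1/σ₀² = 1/394.4196; data precision n/σ² = 5/135.0244.
w = (n/σ²)/(1/σ₀² + n/σ²) = n·σ₀²/(σ² + n·σ₀²) = 5·394.4196/(135.0244 + 5·394.4196) = 1972.098/2107.1224 = 0.9359.

0.9359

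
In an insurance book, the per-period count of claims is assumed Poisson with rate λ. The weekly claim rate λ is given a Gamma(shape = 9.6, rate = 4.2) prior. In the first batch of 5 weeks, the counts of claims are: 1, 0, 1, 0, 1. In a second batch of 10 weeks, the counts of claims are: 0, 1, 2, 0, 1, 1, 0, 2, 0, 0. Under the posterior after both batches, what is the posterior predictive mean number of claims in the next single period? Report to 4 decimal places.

1.0208

With a Gamma(shape α, rate β) prior, the Poisson likelihood is conjugate: the posterior is Gamma(α + ΣXᵢ, β + n).
Batch 1: sum of counts S = 3 over n = 5 weeks.
After batch 1: Gamma(α+S, β+n) = Gamma(9.6+3, 4.2+5) = Gamma(12.6, 9.2).
Batch 2: sum of counts S = 7 over n = 10 weeks.
After batch 2: Gamma(α+S, β+n) = Gamma(12.6+7, 9.2+10) = Gamma(19.6, 19.2).
The predictive distribution for one future period is NegBinom with mean α/β = 1.0208.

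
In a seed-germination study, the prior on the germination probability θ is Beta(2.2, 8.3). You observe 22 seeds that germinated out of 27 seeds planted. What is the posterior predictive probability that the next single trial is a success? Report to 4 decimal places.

The Beta prior is conjugate to a Binomial/Bernoulli likelihood; the update adds successes to α and failures to β.
Posterior: Beta(α+k, β+n−k) = Beta(2.2+22, 8.3+5) = Beta(24.2, 13.3).
For a single future Bernoulli trial, P(success | data) = α/(α+β) = 0.6453.

0.6453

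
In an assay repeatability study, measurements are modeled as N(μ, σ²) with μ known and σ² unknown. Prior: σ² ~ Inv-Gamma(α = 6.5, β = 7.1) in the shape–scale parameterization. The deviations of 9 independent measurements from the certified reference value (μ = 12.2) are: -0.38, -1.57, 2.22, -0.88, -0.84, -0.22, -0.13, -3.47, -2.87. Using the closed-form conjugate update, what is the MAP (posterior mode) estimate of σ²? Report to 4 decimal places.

With known mean μ and an Inverse-Gamma(α, β) prior on σ², the Normal likelihood is conjugate: posterior is Inv-Gamma(α + n/2, β + Σ(xᵢ−μ)²/2).
Σ(xᵢ−μ)² = (-0.38)² + (-1.57)² + (2.22)² + (-0.88)² + (-0.84)² + (-0.22)² + (-0.13)² + (-3.47)² + (-2.87)² = 29.3608.
Posterior: Inv-Gamma(6.5 + 9/2, 7.1 + 29.3608/2) = Inv-Gamma(11.00, 21.78040).
Mode = β/(α+1) = 21.78040/12.00 = 1.8150.

1.8150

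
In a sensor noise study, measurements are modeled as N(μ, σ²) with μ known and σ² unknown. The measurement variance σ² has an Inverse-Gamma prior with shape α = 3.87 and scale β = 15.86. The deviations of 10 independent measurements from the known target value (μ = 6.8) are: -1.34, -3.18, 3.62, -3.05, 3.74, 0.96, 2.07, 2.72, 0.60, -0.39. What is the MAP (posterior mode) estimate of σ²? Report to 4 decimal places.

4.7183

With known mean μ and an Inverse-Gamma(α, β) prior on σ², the Normal likelihood is conjugate: posterior is Inv-Gamma(α + n/2, β + Σ(xᵢ−μ)²/2).
Σ(xᵢ−μ)² = (-1.34)² + (-3.18)² + (3.62)² + (-3.05)² + (3.74)² + (0.96)² + (2.07)² + (2.72)² + (0.60)² + (-0.39)² = 61.4195.
Posterior: Inv-Gamma(3.87 + 10/2, 15.86 + 61.4195/2) = Inv-Gamma(8.87, 46.56975).
Mode = β/(α+1) = 46.56975/9.87 = 4.7183.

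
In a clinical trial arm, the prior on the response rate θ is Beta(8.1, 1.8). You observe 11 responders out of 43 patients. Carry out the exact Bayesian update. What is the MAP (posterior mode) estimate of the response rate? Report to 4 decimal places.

The Beta prior is conjugate to a Binomial/Bernoulli likelihood; the update adds successes to α and failures to β.
Posterior: Beta(α+k, β+n−k) = Beta(8.1+11, 1.8+32) = Beta(19.1, 33.8).
Mode of Beta(a,b) for a,b>1 is (a−1)/(a+b−2) = 18.1/50.9 = 0.3556.

0.3556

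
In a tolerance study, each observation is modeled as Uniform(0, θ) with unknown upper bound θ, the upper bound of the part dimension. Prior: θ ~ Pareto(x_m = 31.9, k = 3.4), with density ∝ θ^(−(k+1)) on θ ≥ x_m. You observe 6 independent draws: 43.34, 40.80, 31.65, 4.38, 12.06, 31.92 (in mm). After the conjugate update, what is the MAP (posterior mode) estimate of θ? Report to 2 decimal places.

43.34

A Pareto(scale x_m, shape k) prior on the upper bound θ of Uniform(0, θ) is conjugate: posterior is Pareto(max(x_m, max xᵢ), k + n).
Sample maximum = 43.34; prior scale x_m = 31.9 → posterior scale = max = 43.34.
Posterior shape = 3.4 + 6 = 9.4.
The Pareto density is decreasing on [x_m, ∞), so the mode is x_m = 43.34.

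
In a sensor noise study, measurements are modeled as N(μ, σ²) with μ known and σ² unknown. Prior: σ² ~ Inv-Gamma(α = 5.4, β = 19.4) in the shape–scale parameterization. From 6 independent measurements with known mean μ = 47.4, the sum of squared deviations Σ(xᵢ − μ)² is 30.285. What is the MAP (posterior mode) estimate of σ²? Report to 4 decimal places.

With known mean μ and an Inverse-Gamma(α, β) prior on σ², the Normal likelihood is conjugate: posterior is Inv-Gamma(α + n/2, β + Σ(xᵢ−μ)²/2).
Posterior: Inv-Gamma(5.4 + 6/2, 19.4 + 30.285/2) = Inv-Gamma(8.40, 34.5425).
Mode = β/(α+1) = 34.5425/9.40 = 3.6747.

3.6747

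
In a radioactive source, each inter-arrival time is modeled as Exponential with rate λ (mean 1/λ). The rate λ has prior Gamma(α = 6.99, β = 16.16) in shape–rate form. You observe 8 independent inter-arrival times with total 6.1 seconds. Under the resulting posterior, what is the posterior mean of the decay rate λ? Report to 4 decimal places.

With a Gamma(shape α, rate β) prior on the exponential rate λ, the posterior after n observations with total T = Σxᵢ is Gamma(α+n, β+T).
Posterior: Gamma(6.99+8, 16.16+6.1) = Gamma(14.99, 22.26).
Posterior mean of λ = α/β = 14.99/22.26 = 0.6734.

0.6734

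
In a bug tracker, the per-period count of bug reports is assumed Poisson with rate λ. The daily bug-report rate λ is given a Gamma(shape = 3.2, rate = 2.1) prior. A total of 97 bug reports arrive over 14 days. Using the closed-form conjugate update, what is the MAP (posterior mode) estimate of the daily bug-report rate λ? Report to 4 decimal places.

6.1615

With a Gamma(shape α, rate β) prior, the Poisson likelihood is conjugate: the posterior is Gamma(α + ΣXᵢ, β + n).
Posterior: Gamma(α+S, β+n) = Gamma(3.2+97, 2.1+14) = Gamma(100.2, 16.1).
Mode of Gamma(α,β) for α≥1 is (α−1)/β = 99.2/16.1 = 6.1615.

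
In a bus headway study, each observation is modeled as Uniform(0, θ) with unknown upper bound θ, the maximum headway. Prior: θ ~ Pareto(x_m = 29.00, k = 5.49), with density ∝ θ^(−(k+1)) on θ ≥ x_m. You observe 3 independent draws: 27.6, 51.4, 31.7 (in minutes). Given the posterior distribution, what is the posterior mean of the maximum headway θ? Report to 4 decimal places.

A Pareto(scale x_m, shape k) prior on the upper bound θ of Uniform(0, θ) is conjugate: posterior is Pareto(max(x_m, max xᵢ), k + n).
Sample maximum = 51.4; prior scale x_m = 29.00 → posterior scale = max = 51.40.
Posterior shape = 5.49 + 3 = 8.49.
E[θ|data] = k·x_m/(k−1) = 8.49·51.40/7.49 = 58.2625.

58.2625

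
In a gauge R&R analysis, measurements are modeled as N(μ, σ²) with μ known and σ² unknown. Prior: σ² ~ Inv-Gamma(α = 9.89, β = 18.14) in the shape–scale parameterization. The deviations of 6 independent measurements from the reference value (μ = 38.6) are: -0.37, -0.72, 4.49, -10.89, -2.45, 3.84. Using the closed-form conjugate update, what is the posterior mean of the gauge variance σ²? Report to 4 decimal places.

8.2605

With known mean μ and an Inverse-Gamma(α, β) prior on σ², the Normal likelihood is conjugate: posterior is Inv-Gamma(α + n/2, β + Σ(xᵢ−μ)²/2).
Σ(xᵢ−μ)² = (-0.37)² + (-0.72)² + (4.49)² + (-10.89)² + (-2.45)² + (3.84)² = 160.1556.
Posterior: Inv-Gamma(9.89 + 6/2, 18.14 + 160.1556/2) = Inv-Gamma(12.89, 98.21780).
E[σ²|data] = β/(α−1) = 98.21780/11.89 = 8.2605.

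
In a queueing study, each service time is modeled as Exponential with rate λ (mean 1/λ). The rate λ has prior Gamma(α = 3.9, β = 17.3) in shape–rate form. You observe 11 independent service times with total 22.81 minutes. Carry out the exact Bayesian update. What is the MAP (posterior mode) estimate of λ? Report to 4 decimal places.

0.3465

With a Gamma(shape α, rate β) prior on the exponential rate λ, the posterior after n observations with total T = Σxᵢ is Gamma(α+n, β+T).
Posterior: Gamma(3.9+11, 17.3+22.81) = Gamma(14.9, 40.11).
Mode = (α−1)/β = 0.3465.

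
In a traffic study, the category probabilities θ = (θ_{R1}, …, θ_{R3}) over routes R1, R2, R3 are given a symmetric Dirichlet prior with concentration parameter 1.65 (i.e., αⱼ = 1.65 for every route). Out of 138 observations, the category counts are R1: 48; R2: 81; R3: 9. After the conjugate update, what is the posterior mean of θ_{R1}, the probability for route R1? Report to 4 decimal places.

The Dirichlet prior is conjugate to the Multinomial likelihood: each posterior αⱼ = prior αⱼ + observed count nⱼ.
Posterior concentration: (49.65, 82.65, 10.65), total = 142.95.
E[θ_{R1}|data] = α_{R1}/Σα = 49.65/142.95 = 0.3473.

0.3473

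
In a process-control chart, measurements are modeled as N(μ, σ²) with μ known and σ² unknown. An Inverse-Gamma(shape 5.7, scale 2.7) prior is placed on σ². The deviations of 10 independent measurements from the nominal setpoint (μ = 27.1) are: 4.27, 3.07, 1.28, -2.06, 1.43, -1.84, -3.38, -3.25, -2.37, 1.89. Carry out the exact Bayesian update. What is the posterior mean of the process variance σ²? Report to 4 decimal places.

3.8941

With known mean μ and an Inverse-Gamma(α, β) prior on σ², the Normal likelihood is conjugate: posterior is Inv-Gamma(α + n/2, β + Σ(xᵢ−μ)²/2).
Σ(xᵢ−μ)² = (4.27)² + (3.07)² + (1.28)² + (-2.06)² + (1.43)² + (-1.84)² + (-3.38)² + (-3.25)² + (-2.37)² + (1.89)² = 70.1462.
Posterior: Inv-Gamma(5.7 + 10/2, 2.7 + 70.1462/2) = Inv-Gamma(10.70, 37.77310).
E[σ²|data] = β/(α−1) = 37.77310/9.70 = 3.8941.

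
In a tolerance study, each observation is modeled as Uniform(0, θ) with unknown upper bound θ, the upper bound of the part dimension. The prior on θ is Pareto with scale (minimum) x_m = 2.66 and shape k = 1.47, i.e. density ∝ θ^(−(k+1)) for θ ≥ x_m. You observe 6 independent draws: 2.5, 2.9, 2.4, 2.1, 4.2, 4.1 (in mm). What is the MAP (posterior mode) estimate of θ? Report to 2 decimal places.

4.20

A Pareto(scale x_m, shape k) prior on the upper bound θ of Uniform(0, θ) is conjugate: posterior is Pareto(max(x_m, max xᵢ), k + n).
Sample maximum = 4.2; prior scale x_m = 2.66 → posterior scale = max = 4.20.
Posterior shape = 1.47 + 6 = 7.47.
The Pareto density is decreasing on [x_m, ∞), so the mode is x_m = 4.20.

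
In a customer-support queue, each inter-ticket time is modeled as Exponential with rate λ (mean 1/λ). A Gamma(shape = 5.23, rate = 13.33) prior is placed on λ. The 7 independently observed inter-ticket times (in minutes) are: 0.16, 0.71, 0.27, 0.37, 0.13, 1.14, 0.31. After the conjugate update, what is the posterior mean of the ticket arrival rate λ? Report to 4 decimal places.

0.7448

With a Gamma(shape α, rate β) prior on the exponential rate λ, the posterior after n observations with total T = Σxᵢ is Gamma(α+n, β+T).
Sum of observations T = 3.09 minutes; n = 7.
Posterior: Gamma(5.23+7, 13.33+3.09) = Gamma(12.23, 16.42).
Posterior mean of λ = α/β = 12.23/16.42 = 0.7448.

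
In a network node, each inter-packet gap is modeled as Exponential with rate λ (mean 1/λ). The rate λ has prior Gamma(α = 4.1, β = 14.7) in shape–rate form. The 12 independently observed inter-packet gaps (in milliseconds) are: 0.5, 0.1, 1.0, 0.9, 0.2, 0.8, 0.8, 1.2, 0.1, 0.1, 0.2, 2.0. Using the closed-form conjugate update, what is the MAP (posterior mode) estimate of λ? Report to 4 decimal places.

With a Gamma(shape α, rate β) prior on the exponential rate λ, the posterior after n observations with total T = Σxᵢ is Gamma(α+n, β+T).
Sum of observations T = 7.9 milliseconds; n = 12.
Posterior: Gamma(4.1+12, 14.7+7.9) = Gamma(16.1, 22.6).
Mode = (α−1)/β = 0.6681.

0.6681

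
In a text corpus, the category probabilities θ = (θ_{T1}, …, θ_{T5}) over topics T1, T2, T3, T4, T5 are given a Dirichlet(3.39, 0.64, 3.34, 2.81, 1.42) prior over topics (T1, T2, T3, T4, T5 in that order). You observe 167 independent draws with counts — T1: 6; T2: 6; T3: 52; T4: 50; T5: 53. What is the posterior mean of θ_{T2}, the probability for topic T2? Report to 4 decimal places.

The Dirichlet prior is conjugate to the Multinomial likelihood: each posterior αⱼ = prior αⱼ + observed count nⱼ.
Posterior concentration: (9.39, 6.64, 55.34, 52.81, 54.42), total = 178.60.
E[θ_{T2}|data] = α_{T2}/Σα = 6.64/178.60 = 0.0372.

0.0372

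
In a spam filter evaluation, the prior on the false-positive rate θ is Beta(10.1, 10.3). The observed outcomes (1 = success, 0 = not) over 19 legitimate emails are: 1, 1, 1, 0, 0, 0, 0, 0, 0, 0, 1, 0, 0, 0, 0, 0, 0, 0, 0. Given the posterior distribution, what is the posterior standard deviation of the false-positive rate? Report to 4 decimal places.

0.0754

The Beta prior is conjugate to a Binomial/Bernoulli likelihood; the update adds successes to α and failures to β.
Posterior: Beta(α+k, β+n−k) = Beta(10.1+4, 10.3+15) = Beta(14.1, 25.3).
Var = αβ/((α+β)²(α+β+1)) = 14.1·25.3/(39.4²·40.4) = 0.00568808; SD = √0.00568808 = 0.0754.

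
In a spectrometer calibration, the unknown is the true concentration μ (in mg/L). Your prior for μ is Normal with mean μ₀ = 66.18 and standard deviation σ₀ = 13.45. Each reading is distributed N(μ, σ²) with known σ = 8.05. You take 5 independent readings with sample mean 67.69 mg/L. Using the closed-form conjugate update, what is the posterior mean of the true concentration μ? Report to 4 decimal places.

67.5891

For Normal data with known variance σ², a Normal(μ₀, σ₀²) prior on μ is conjugate. Posterior precision = 1/σ₀² + n/σ²; posterior mean is the precision-weighted average of μ₀ and x̄.
n·x̄ = 5·67.69 = 338.45.
σ₀² = 13.45² = 180.9025, σ² = 8.05² = 64.8025; σ² + n·σ₀² = 64.8025 + 5·180.9025 = 969.315.
Posterior mean = (μ₀/σ₀² + n·x̄/σ²)/(1/σ₀² + n/σ²) = (σ²·μ₀ + σ₀²·n·x̄)/(σ² + n·σ₀²) = (64.8025·66.18 + 180.9025·338.45)/969.315 = 65515.080575/969.315 = 67.5891.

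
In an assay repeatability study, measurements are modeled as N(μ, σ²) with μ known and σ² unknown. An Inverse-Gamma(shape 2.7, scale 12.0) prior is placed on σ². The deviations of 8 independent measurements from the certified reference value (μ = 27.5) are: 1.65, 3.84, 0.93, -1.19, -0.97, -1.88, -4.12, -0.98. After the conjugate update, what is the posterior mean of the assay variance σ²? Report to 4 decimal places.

5.8034

With known mean μ and an Inverse-Gamma(α, β) prior on σ², the Normal likelihood is conjugate: posterior is Inv-Gamma(α + n/2, β + Σ(xᵢ−μ)²/2).
Σ(xᵢ−μ)² = (1.65)² + (3.84)² + (0.93)² + (-1.19)² + (-0.97)² + (-1.88)² + (-4.12)² + (-0.98)² = 42.1592.
Posterior: Inv-Gamma(2.7 + 8/2, 12.0 + 42.1592/2) = Inv-Gamma(6.70, 33.07960).
E[σ²|data] = β/(α−1) = 33.07960/5.70 = 5.8034.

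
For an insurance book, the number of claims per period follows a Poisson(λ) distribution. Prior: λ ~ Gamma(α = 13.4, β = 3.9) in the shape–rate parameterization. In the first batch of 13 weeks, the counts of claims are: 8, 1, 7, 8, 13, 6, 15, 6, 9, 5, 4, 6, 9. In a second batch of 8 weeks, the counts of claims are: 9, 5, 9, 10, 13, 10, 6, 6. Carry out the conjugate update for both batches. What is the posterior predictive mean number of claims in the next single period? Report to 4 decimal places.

7.1647

With a Gamma(shape α, rate β) prior, the Poisson likelihood is conjugate: the posterior is Gamma(α + ΣXᵢ, β + n).
Batch 1: sum of counts S = 97 over n = 13 weeks.
After batch 1: Gamma(α+S, β+n) = Gamma(13.4+97, 3.9+13) = Gamma(110.4, 16.9).
Batch 2: sum of counts S = 68 over n = 8 weeks.
After batch 2: Gamma(α+S, β+n) = Gamma(110.4+68, 16.9+8) = Gamma(178.4, 24.9).
The predictive distribution for one future period is NegBinom with mean α/β = 7.1647.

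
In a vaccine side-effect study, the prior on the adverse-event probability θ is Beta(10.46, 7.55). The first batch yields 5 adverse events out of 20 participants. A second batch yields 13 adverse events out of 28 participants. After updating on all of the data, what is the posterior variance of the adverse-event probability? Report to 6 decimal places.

0.003660

The Beta prior is conjugate to a Binomial/Bernoulli likelihood; the update adds successes to α and failures to β.
After batch 1: Beta(10.46+5, 7.55+15) = Beta(15.46, 22.55).
After batch 2: Beta(15.46+13, 22.55+15) = Beta(28.46, 37.55).
Var = αβ/((α+β)²(α+β+1)) = 28.46·37.55/(66.01²·67.01) = 0.003660.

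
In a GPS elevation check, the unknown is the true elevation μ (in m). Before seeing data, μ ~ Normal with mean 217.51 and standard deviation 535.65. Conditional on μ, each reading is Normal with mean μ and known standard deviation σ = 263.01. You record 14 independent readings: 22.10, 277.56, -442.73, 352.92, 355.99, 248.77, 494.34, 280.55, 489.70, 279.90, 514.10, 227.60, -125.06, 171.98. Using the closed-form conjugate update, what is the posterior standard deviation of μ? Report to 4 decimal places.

For Normal data with known variance σ², a Normal(μ₀, σ₀²) prior on μ is conjugate. Posterior precision = 1/σ₀² + n/σ²; posterior mean is the precision-weighted average of μ₀ and x̄.
σ₀² = 535.65² = 286920.9225, σ² = 263.01² = 69174.2601; σ² + n·σ₀² = 69174.2601 + 14·286920.9225 = 4086067.1751.
Posterior precision = 1/σ₀² + n/σ² = 1/286920.9225 + 14/69174.2601 = (σ² + n·σ₀²)/(σ₀²σ²) = 4086067.1751/(286920.9225·69174.2601); posterior variance σₙ² = σ₀²σ²/(σ² + n·σ₀²) = 286920.9225·69174.2601/4086067.1751 = 4857.370589.
Posterior SD = √σₙ² = √(286920.9225·69174.2601/4086067.1751) = 69.6948.

69.6948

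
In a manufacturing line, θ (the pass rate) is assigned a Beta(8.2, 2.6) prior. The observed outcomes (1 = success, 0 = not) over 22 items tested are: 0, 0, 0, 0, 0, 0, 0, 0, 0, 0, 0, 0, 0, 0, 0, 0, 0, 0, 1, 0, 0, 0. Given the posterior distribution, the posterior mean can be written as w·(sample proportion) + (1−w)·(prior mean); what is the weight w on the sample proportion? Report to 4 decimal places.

The Beta prior is conjugate to a Binomial/Bernoulli likelihood; the update adds successes to α and failures to β.
Posterior mean = (α₀+k)/(α₀+β₀+n) = [n/(α₀+β₀+n)]·(k/n) + [(α₀+β₀)/(α₀+β₀+n)]·α₀/(α₀+β₀), so only n and the prior enter the weight.
The weight on the data is w = n/(α₀+β₀+n) = 22/(8.2+2.6+22) = 22/32.8 = 0.6707.

0.6707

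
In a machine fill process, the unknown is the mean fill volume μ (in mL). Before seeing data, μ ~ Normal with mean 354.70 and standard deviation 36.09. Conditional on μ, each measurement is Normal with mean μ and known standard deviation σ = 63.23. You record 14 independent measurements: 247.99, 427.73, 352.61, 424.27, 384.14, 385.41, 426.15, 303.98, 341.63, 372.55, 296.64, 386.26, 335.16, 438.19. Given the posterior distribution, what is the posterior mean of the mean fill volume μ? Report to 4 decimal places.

For Normal data with known variance σ², a Normal(μ₀, σ₀²) prior on μ is conjugate. Posterior precision = 1/σ₀² + n/σ²; posterior mean is the precision-weighted average of μ₀ and x̄.
Σxᵢ = 247.99 + 427.73 + 352.61 + 424.27 + 384.14 + 385.41 + 426.15 + 303.98 + 341.63 + 372.55 + 296.64 + 386.26 + 335.16 + 438.19 = 5122.71, so n·x̄ = 5122.71.
σ₀² = 36.09² = 1302.4881, σ² = 63.23² = 3998.0329; σ² + n·σ₀² = 3998.0329 + 14·1302.4881 = 22232.8663.
Posterior mean = (μ₀/σ₀² + n·x̄/σ²)/(1/σ₀² + n/σ²) = (σ²·μ₀ + σ₀²·n·x̄)/(σ² + n·σ₀²) = (3998.0329·354.70 + 1302.4881·5122.71)/22232.8663 = 8090371.084381/22232.8663 = 363.8924.

363.8924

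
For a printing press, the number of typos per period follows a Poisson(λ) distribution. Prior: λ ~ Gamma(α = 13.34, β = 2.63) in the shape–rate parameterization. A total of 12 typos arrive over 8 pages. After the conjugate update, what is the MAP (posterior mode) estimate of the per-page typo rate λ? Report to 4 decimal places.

2.2897

With a Gamma(shape α, rate β) prior, the Poisson likelihood is conjugate: the posterior is Gamma(α + ΣXᵢ, β + n).
Posterior: Gamma(α+S, β+n) = Gamma(13.34+12, 2.63+8) = Gamma(25.34, 10.63).
Mode of Gamma(α,β) for α≥1 is (α−1)/β = 24.34/10.63 = 2.2897.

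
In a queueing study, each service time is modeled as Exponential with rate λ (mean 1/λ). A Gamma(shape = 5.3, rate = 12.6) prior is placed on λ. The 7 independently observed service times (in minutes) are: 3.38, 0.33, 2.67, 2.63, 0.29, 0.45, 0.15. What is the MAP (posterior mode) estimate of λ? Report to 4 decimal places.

With a Gamma(shape α, rate β) prior on the exponential rate λ, the posterior after n observations with total T = Σxᵢ is Gamma(α+n, β+T).
Sum of observations T = 9.90 minutes; n = 7.
Posterior: Gamma(5.3+7, 12.6+9.90) = Gamma(12.3, 22.50).
Mode = (α−1)/β = 0.5022.

0.5022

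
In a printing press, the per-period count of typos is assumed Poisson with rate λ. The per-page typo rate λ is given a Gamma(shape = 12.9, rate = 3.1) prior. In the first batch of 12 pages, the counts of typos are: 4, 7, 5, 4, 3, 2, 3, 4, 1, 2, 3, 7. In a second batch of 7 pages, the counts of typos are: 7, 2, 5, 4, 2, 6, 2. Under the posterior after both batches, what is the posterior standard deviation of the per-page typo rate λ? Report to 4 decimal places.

With a Gamma(shape α, rate β) prior, the Poisson likelihood is conjugate: the posterior is Gamma(α + ΣXᵢ, β + n).
Batch 1: sum of counts S = 45 over n = 12 pages.
After batch 1: Gamma(α+S, β+n) = Gamma(12.9+45, 3.1+12) = Gamma(57.9, 15.1).
Batch 2: sum of counts S = 28 over n = 7 pages.
After batch 2: Gamma(α+S, β+n) = Gamma(57.9+28, 15.1+7) = Gamma(85.9, 22.1).
SD = √α/β = √85.9/22.1 = 0.4194.

0.4194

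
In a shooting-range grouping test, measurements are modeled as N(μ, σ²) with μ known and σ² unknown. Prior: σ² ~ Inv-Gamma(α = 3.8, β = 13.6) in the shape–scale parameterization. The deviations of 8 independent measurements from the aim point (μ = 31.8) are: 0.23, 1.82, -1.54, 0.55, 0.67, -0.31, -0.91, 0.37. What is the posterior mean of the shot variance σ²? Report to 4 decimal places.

With known mean μ and an Inverse-Gamma(α, β) prior on σ², the Normal likelihood is conjugate: posterior is Inv-Gamma(α + n/2, β + Σ(xᵢ−μ)²/2).
Σ(xᵢ−μ)² = (0.23)² + (1.82)² + (-1.54)² + (0.55)² + (0.67)² + (-0.31)² + (-0.91)² + (0.37)² = 7.5494.
Posterior: Inv-Gamma(3.8 + 8/2, 13.6 + 7.5494/2) = Inv-Gamma(7.80, 17.37470).
E[σ²|data] = β/(α−1) = 17.37470/6.80 = 2.5551.

2.5551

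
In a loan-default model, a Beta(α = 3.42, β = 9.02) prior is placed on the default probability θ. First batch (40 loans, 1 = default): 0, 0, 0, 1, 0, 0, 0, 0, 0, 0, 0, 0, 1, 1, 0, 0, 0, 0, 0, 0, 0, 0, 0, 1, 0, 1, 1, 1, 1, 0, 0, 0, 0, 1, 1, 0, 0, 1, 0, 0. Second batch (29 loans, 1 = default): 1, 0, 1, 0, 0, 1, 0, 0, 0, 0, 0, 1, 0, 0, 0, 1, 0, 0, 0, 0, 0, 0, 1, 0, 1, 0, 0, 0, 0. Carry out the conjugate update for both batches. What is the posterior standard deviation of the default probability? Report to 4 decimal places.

0.0485

The Beta prior is conjugate to a Binomial/Bernoulli likelihood; the update adds successes to α and failures to β.
After batch 1: Beta(3.42+11, 9.02+29) = Beta(14.42, 38.02).
After batch 2: Beta(14.42+7, 38.02+22) = Beta(21.42, 60.02).
Var = αβ/((α+β)²(α+β+1)) = 21.42·60.02/(81.44²·82.44) = 0.00235127; SD = √0.00235127 = 0.0485.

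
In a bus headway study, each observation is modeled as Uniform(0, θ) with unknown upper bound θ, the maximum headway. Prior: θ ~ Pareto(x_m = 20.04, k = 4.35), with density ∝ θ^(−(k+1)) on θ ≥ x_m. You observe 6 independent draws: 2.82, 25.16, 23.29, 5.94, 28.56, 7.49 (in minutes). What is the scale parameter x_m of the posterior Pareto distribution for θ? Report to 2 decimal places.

28.56

A Pareto(scale x_m, shape k) prior on the upper bound θ of Uniform(0, θ) is conjugate: posterior is Pareto(max(x_m, max xᵢ), k + n).
Sample maximum = 28.56; prior scale x_m = 20.04 → posterior scale = max = 28.56.
Posterior shape = 4.35 + 6 = 10.35.
Posterior scale x_m = 28.56.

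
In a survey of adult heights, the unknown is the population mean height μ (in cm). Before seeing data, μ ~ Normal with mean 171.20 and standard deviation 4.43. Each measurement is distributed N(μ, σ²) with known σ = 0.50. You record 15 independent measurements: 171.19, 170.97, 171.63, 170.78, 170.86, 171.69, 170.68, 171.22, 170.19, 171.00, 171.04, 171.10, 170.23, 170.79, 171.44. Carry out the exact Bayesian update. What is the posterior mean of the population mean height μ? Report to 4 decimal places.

170.9875

For Normal data with known variance σ², a Normal(μ₀, σ₀²) prior on μ is conjugate. Posterior precision = 1/σ₀² + n/σ²; posterior mean is the precision-weighted average of μ₀ and x̄.
Σxᵢ = 171.19 + 170.97 + 171.63 + 170.78 + 170.86 + 171.69 + 170.68 + 171.22 + 170.19 + 171.00 + 171.04 + 171.10 + 170.23 + 170.79 + 171.44 = 2564.81, so n·x̄ = 2564.81.
σ₀² = 4.43² = 19.6249, σ² = 0.50² = 0.25; σ² + n·σ₀² = 0.25 + 15·19.6249 = 294.6235.
Posterior mean = (μ₀/σ₀² + n·x̄/σ²)/(1/σ₀² + n/σ²) = (σ²·μ₀ + σ₀²·n·x̄)/(σ² + n·σ₀²) = (0.25·171.20 + 19.6249·2564.81)/294.6235 = 50376.939769/294.6235 = 170.9875.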